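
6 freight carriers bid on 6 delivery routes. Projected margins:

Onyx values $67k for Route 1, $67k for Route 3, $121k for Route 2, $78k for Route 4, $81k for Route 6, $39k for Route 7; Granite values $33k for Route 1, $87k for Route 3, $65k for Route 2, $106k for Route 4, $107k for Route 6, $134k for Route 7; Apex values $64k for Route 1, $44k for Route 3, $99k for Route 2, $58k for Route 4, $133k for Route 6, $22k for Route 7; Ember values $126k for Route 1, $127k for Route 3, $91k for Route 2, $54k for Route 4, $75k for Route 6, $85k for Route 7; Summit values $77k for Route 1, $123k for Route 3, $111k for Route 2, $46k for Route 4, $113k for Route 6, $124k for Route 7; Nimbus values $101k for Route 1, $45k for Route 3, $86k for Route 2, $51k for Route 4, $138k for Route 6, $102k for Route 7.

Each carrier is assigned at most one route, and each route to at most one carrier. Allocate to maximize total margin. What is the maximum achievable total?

Optimal: Onyx→Route 2 ($121k), Granite→Route 4 ($106k), Apex→Route 6 ($133k), Ember→Route 3 ($127k), Summit→Route 7 ($124k), Nimbus→Route 1 ($101k) — total 121+106+133+127+124+101 = $712k.
Every other assignment is strictly worse.

Maximum total: $712k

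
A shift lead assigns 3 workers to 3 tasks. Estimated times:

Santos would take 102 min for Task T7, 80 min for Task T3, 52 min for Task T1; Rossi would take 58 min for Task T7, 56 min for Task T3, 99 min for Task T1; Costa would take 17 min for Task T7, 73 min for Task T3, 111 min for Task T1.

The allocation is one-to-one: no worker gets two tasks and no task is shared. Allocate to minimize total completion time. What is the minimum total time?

Minimum total: 125 min

Optimal: Santos→Task T1 (52 min), Rossi→Task T3 (56 min), Costa→Task T7 (17 min) — total 52+56+17 = 125 min.
Every other assignment is strictly worse.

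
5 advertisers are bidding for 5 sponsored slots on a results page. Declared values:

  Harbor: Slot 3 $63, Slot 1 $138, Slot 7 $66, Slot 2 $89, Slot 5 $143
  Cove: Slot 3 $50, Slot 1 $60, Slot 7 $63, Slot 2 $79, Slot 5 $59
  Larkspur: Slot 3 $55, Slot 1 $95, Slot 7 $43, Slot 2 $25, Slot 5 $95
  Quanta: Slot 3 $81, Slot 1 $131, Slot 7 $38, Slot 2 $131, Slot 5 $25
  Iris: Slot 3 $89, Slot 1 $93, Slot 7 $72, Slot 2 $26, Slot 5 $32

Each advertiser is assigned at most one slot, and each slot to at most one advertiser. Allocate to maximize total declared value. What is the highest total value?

This is a one-to-one assignment (maximum-weight bipartite matching).
Optimal: Harbor→Slot 5 ($143), Cove→Slot 7 ($63), Larkspur→Slot 1 ($95), Quanta→Slot 2 ($131), Iris→Slot 3 ($89) — total 143+63+95+131+89 = $521.
Max-entry greedy (repeatedly take the single best remaining cell) gives $485, worse by 36.

Maximum total: $521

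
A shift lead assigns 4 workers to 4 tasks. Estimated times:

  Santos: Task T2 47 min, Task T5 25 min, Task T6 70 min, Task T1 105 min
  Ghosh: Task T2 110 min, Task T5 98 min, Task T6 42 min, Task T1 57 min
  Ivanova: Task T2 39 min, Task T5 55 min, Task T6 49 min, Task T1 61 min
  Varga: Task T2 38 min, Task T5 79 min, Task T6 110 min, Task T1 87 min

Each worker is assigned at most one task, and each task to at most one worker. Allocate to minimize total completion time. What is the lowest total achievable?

This is the linear assignment problem.
Optimal: Santos→Task T5 (25 min), Ghosh→Task T6 (42 min), Ivanova→Task T1 (61 min), Varga→Task T2 (38 min) — total 25+42+61+38 = 166 min.
Row-greedy (each worker in turn takes its cheapest remaining task) gives 193 min, worse by 27.

Minimum total: 166 min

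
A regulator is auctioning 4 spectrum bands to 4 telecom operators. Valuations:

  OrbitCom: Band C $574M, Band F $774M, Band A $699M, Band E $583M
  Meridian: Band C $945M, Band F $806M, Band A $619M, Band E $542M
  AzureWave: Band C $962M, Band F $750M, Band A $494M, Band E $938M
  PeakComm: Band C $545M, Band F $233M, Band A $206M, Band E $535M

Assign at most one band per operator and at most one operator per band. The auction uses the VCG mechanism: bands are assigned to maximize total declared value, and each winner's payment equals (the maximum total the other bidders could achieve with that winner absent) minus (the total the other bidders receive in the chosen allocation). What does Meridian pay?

Meridian pays $75M.

Efficient allocation: OrbitCom→Band A ($699M), Meridian→Band F ($806M), AzureWave→Band C ($962M), PeakComm→Band E ($535M); total welfare W = $3002M.
Meridian receives Band F at value $806M, so the others get W − 806 = $2196M.
Without Meridian: best allocation of the remaining 3 bidders over all 4 bands is OrbitCom→Band F ($774M), AzureWave→Band C ($962M), PeakComm→Band E ($535M), total $2271M.
VCG payment = (others' best without Meridian) − (others' welfare with Meridian) = 2271 − 2196 = $75M.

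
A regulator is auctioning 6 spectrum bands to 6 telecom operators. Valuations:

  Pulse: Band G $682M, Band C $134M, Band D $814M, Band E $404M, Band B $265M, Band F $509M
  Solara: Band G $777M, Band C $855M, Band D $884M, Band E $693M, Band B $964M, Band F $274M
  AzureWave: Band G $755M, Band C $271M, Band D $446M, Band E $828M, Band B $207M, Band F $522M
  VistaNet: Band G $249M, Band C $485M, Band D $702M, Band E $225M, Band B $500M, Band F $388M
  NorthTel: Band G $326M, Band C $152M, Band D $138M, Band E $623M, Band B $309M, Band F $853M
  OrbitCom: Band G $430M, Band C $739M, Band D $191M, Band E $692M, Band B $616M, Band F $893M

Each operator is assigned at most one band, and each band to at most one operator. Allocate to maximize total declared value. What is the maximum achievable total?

Max total: $4768M

This is a one-to-one assignment (maximum-weight bipartite matching).
Optimal: Pulse→Band G ($682M), Solara→Band B ($964M), AzureWave→Band E ($828M), VistaNet→Band D ($702M), NorthTel→Band F ($853M), OrbitCom→Band C ($739M) — total 682+964+828+702+853+739 = $4768M.
Column-greedy (each band in turn goes to its best remaining operator) gives $4511M, worse by 257.
Swapping NorthTel↔AzureWave (NorthTel→Band E $623M, AzureWave→Band F $522M) loses 536.
No other one-to-one assignment exceeds $4768M.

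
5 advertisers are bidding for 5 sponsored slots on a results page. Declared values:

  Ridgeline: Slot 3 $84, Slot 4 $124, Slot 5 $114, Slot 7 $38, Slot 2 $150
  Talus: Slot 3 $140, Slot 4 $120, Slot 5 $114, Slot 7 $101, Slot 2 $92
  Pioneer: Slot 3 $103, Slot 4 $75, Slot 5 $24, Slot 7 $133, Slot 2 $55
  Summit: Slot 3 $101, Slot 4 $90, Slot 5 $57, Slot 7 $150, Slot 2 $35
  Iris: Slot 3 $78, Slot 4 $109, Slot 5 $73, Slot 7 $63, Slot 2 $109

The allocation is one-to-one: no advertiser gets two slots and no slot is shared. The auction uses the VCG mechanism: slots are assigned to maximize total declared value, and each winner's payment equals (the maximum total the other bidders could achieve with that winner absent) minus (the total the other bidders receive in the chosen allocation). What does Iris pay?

Efficient allocation: Ridgeline→Slot 2 ($150), Talus→Slot 5 ($114), Pioneer→Slot 3 ($103), Summit→Slot 7 ($150), Iris→Slot 4 ($109); total welfare W = $626.
Iris receives Slot 4 at value $109, so the others get W − 109 = $517.
Without Iris: best allocation of the remaining 4 bidders over all 5 slots is Ridgeline→Slot 2 ($150), Talus→Slot 4 ($120), Pioneer→Slot 3 ($103), Summit→Slot 7 ($150), total $523.
VCG payment = (others' best without Iris) − (others' welfare with Iris) = 523 − 517 = $6.

Iris pays $6.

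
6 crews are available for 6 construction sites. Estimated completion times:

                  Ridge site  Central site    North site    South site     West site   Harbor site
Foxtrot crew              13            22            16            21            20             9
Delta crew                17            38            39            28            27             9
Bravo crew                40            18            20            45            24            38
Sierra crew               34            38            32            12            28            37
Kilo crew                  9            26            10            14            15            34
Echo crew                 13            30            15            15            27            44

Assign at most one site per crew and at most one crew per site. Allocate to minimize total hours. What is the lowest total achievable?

Optimal: Foxtrot crew→Ridge site (13 hours), Delta crew→Harbor site (9 hours), Bravo crew→Central site (18 hours), Sierra crew→South site (12 hours), Kilo crew→West site (15 hours), Echo crew→North site (15 hours) — total 13+9+18+12+15+15 = 82 hours.
Column-greedy (each site in turn goes to its cheapest remaining crew) gives 83 hours, worse by 1.

Minimum total: 82 hours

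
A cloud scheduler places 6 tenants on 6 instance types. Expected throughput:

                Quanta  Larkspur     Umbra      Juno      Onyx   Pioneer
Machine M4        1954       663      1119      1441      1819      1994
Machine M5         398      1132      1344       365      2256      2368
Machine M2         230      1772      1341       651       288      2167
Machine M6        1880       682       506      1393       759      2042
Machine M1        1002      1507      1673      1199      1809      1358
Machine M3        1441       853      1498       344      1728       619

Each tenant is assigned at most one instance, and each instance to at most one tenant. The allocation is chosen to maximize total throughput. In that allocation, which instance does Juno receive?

Juno receives Machine M6.

Treat this as an assignment problem: match each tenant to one instance.
Optimal: Quanta→Machine M4 (1954 ops/s), Larkspur→Machine M2 (1772 ops/s), Umbra→Machine M1 (1673 ops/s), Juno→Machine M6 (1393 ops/s), Onyx→Machine M3 (1728 ops/s), Pioneer→Machine M5 (2368 ops/s) — total 1954+1772+1673+1393+1728+2368 = 10888 ops/s.
Max-entry greedy (repeatedly take the single best remaining cell) gives 10794 ops/s, worse by 94.
Next-best assignment: Quanta→Machine M6, Larkspur→Machine M2, Umbra→Machine M1, Juno→Machine M4, Onyx→Machine M3, Pioneer→Machine M5 = 10862 ops/s.
Every other assignment is strictly worse.
Juno's own top instance is Machine M4 (1441 ops/s), but forcing Juno→Machine M4 and reassigning the rest optimally gives only 10862 ops/s — worse by 26.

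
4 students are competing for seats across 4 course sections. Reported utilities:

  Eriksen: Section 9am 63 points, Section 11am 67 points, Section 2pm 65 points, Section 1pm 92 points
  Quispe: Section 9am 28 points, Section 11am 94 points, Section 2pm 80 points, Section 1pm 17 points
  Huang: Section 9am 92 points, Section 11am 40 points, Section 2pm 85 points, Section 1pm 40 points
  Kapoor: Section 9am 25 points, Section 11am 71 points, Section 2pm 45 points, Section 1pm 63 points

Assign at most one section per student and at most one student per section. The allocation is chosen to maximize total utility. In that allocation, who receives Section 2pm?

Optimal: Eriksen→Section 1pm (92 points), Quispe→Section 2pm (80 points), Huang→Section 9am (92 points), Kapoor→Section 11am (71 points) — total 92+80+92+71 = 335 points.
Max-entry greedy (repeatedly take the single best remaining cell) gives 323 points, worse by 12.
Swapping Eriksen↔Huang (Eriksen→Section 9am 63 points, Huang→Section 1pm 40 points) loses 81.
Quispe's own top section is Section 11am (94 points), but forcing Quispe→Section 11am and reassigning the rest optimally gives only 323 points — worse by 12.

Quispe receives Section 2pm.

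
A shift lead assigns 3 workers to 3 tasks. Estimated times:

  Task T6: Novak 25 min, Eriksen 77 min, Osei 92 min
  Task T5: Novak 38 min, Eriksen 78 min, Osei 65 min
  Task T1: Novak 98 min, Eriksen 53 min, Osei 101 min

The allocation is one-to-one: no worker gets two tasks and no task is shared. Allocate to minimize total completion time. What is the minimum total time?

Min total: 143 min

This is the linear assignment problem.
Optimal: Novak→Task T6 (25 min), Eriksen→Task T1 (53 min), Osei→Task T5 (65 min) — total 25+53+65 = 143 min.
Swapping Novak↔Eriksen (Novak→Task T1 98 min, Eriksen→Task T6 77 min) adds 97.
Every other assignment is strictly worse.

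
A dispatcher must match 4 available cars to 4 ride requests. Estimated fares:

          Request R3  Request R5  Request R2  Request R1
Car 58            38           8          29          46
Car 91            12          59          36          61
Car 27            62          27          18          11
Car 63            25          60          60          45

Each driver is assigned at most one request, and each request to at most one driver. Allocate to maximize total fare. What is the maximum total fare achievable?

Maximum total: $227

Optimal: Car 58→Request R1 ($46), Car 91→Request R5 ($59), Car 27→Request R3 ($62), Car 63→Request R2 ($60) — total 46+59+62+60 = $227.
Column-greedy (each request in turn goes to its best remaining driver) gives $204, worse by 23.
Next-best assignment: Car 58→Request R2, Car 91→Request R1, Car 27→Request R3, Car 63→Request R5 = $212.
Every other assignment is strictly worse.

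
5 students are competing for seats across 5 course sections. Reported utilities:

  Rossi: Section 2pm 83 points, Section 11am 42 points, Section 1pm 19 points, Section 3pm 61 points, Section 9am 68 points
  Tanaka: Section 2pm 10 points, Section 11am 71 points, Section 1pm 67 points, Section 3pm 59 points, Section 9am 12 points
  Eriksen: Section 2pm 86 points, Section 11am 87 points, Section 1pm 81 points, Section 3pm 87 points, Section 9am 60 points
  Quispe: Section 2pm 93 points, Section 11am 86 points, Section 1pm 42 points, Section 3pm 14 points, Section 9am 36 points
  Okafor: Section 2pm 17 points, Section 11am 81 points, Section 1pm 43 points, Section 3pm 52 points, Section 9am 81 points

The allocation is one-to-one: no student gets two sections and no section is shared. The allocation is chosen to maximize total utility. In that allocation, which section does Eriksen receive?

Optimal: Rossi→Section 2pm (83 points), Tanaka→Section 1pm (67 points), Eriksen→Section 3pm (87 points), Quispe→Section 11am (86 points), Okafor→Section 9am (81 points) — total 83+67+87+86+81 = 404 points.
Row-greedy (each student in turn takes its best remaining section) gives 364 points, worse by 40.
Checked against all permutations: 404 points is optimal.
Eriksen's own top section is Section 11am (87 points), but forcing Eriksen→Section 11am and reassigning the rest optimally gives only 389 points — worse by 15.

Eriksen receives Section 3pm.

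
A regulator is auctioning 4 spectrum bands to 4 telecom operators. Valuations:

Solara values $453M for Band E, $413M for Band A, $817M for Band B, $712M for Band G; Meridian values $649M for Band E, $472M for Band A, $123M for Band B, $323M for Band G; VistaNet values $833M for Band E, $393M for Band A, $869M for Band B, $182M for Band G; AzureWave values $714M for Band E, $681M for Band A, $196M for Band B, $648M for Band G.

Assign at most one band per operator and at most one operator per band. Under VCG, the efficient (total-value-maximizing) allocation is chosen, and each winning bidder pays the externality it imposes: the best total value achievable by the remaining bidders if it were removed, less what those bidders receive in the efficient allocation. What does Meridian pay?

Efficient allocation: Solara→Band G ($712M), Meridian→Band E ($649M), VistaNet→Band B ($869M), AzureWave→Band A ($681M); total welfare W = $2911M.
Meridian receives Band E at value $649M, so the others get W − 649 = $2262M.
Without Meridian: best allocation of the remaining 3 bidders over all 4 bands is Solara→Band B ($817M), VistaNet→Band E ($833M), AzureWave→Band A ($681M), total $2331M.
VCG payment = (others' best without Meridian) − (others' welfare with Meridian) = 2331 − 2262 = $69M.

Meridian pays $69M.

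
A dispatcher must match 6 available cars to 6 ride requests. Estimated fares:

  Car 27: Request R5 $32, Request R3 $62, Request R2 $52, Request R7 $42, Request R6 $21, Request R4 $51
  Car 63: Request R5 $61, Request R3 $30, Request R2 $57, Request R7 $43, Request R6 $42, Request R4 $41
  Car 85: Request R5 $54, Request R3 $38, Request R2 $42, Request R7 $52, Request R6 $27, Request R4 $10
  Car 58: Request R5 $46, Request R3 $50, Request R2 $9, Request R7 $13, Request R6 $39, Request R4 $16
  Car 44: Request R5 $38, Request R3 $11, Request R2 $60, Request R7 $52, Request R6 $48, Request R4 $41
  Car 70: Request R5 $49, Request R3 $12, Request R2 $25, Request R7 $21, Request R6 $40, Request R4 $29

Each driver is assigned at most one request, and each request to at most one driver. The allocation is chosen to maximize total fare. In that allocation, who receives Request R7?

Car 85 receives Request R7.

Optimal: Car 27→Request R4 ($51), Car 63→Request R5 ($61), Car 85→Request R7 ($52), Car 58→Request R3 ($50), Car 44→Request R2 ($60), Car 70→Request R6 ($40) — total 51+61+52+50+60+40 = $314.
Column-greedy (each request in turn goes to its best remaining driver) gives $291, worse by 23.
Next-best assignment: Car 27→Request R4, Car 63→Request R2, Car 85→Request R7, Car 58→Request R3, Car 44→Request R6, Car 70→Request R5 = $307.
Every other assignment is strictly worse.
Car 85's own top request is Request R5 ($54), but forcing Car 85→Request R5 and reassigning the rest optimally gives only $304 — worse by 10.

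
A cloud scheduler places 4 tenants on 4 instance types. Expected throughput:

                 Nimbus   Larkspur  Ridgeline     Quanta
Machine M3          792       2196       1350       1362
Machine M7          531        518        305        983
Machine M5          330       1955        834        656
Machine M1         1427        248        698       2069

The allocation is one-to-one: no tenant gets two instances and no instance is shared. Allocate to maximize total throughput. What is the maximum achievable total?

Maximum total: 5905 ops/s

Optimal: Nimbus→Machine M7 (531 ops/s), Larkspur→Machine M5 (1955 ops/s), Ridgeline→Machine M3 (1350 ops/s), Quanta→Machine M1 (2069 ops/s) — total 531+1955+1350+2069 = 5905 ops/s.
Row-greedy (each tenant in turn takes its best remaining instance) gives 5440 ops/s, worse by 465.
Next-best assignment: Nimbus→Machine M1, Larkspur→Machine M5, Ridgeline→Machine M3, Quanta→Machine M7 = 5715 ops/s.
Swapping Quanta↔Nimbus (Quanta→Machine M7 983 ops/s, Nimbus→Machine M1 1427 ops/s) loses 190.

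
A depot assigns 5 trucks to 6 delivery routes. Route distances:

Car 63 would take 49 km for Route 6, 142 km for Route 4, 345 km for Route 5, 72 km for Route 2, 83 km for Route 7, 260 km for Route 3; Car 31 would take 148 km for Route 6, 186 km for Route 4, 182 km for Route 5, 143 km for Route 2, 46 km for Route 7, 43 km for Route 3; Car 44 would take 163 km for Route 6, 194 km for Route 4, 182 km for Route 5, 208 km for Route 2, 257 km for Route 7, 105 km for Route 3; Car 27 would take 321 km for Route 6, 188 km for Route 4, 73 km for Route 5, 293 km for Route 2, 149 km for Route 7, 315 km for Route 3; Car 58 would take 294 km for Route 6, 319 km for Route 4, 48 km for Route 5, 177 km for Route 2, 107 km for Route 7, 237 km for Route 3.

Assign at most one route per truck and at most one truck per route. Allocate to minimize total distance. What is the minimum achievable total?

Treat this as an assignment problem: match each truck to one route.
Optimal: Car 63→Route 6 (49 km), Car 31→Route 7 (46 km), Car 44→Route 3 (105 km), Car 27→Route 4 (188 km), Car 58→Route 5 (48 km) — total 49+46+105+188+48 = 436 km.
Column-greedy (each route in turn goes to its cheapest remaining truck) gives 640 km, worse by 204.
Every other assignment is strictly worse.

Min total: 436 km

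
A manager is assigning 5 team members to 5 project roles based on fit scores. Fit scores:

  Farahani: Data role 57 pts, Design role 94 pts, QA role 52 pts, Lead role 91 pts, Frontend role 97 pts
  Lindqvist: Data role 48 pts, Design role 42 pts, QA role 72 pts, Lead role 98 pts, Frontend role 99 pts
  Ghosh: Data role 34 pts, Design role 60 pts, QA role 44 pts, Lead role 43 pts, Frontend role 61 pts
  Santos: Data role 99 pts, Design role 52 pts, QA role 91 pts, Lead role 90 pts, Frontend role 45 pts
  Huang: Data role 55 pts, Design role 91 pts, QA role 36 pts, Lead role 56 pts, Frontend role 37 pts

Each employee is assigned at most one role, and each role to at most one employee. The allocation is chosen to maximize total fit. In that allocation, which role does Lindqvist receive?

Optimal: Farahani→Frontend role (97 pts), Lindqvist→Lead role (98 pts), Ghosh→QA role (44 pts), Santos→Data role (99 pts), Huang→Design role (91 pts) — total 97+98+44+99+91 = 429 pts.
Row-greedy (each employee in turn takes its best remaining role) gives 390 pts, worse by 39.
Swapping Lindqvist↔Farahani (Lindqvist→Frontend role 99 pts, Farahani→Lead role 91 pts) loses 5.
No other one-to-one assignment exceeds 429 pts.
Lindqvist's own top role is Frontend role (99 pts), but forcing Lindqvist→Frontend role and reassigning the rest optimally gives only 424 pts — worse by 5.

Lindqvist receives Lead role.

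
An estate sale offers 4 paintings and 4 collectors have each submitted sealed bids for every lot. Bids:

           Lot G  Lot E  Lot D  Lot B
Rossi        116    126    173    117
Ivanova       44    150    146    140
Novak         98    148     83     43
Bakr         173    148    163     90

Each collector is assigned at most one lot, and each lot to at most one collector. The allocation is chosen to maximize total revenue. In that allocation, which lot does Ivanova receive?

Optimal: Rossi→Lot D ($173), Ivanova→Lot B ($140), Novak→Lot E ($148), Bakr→Lot G ($173) — total 173+140+148+173 = $634.
Column-greedy (each lot in turn goes to its best remaining collector) gives $539, worse by 95.
Swapping Ivanova↔Rossi (Ivanova→Lot D $146, Rossi→Lot B $117) loses 50.
Ivanova's own top lot is Lot E ($150), but forcing Ivanova→Lot E and reassigning the rest optimally gives only $539 — worse by 95.

Ivanova receives Lot B.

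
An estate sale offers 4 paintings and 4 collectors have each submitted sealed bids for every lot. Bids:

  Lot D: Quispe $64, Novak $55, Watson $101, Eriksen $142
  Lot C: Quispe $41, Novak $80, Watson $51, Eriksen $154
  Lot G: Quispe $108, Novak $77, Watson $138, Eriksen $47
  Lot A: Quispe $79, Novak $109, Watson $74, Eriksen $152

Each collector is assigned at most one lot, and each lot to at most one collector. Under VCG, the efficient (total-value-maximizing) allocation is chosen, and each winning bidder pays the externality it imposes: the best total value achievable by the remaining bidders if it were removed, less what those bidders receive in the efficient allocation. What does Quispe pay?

Efficient allocation: Quispe→Lot G ($108), Novak→Lot A ($109), Watson→Lot D ($101), Eriksen→Lot C ($154); total welfare W = $472.
Quispe receives Lot G at value $108, so the others get W − 108 = $364.
Without Quispe: best allocation of the remaining 3 bidders over all 4 lots is Novak→Lot A ($109), Watson→Lot G ($138), Eriksen→Lot C ($154), total $401.
VCG payment = (others' best without Quispe) − (others' welfare with Quispe) = 401 − 364 = $37.

Quispe pays $37.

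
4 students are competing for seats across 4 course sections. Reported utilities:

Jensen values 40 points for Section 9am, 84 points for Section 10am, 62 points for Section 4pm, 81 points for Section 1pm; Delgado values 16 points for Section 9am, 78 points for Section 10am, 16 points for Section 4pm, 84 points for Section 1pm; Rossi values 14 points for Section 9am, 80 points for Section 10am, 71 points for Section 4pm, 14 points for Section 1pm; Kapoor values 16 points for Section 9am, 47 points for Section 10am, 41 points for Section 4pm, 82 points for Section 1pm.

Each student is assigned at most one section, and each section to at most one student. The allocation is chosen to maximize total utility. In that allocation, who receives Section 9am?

Jensen receives Section 9am.

Optimal: Jensen→Section 9am (40 points), Delgado→Section 10am (78 points), Rossi→Section 4pm (71 points), Kapoor→Section 1pm (82 points) — total 40+78+71+82 = 271 points.
Column-greedy (each section in turn goes to its best remaining student) gives 245 points, worse by 26.
Next-best assignment: Jensen→Section 10am, Delgado→Section 1pm, Rossi→Section 4pm, Kapoor→Section 9am = 255 points.
Every other assignment is strictly worse.
Jensen's own top section is Section 10am (84 points), but forcing Jensen→Section 10am and reassigning the rest optimally gives only 255 points — worse by 16.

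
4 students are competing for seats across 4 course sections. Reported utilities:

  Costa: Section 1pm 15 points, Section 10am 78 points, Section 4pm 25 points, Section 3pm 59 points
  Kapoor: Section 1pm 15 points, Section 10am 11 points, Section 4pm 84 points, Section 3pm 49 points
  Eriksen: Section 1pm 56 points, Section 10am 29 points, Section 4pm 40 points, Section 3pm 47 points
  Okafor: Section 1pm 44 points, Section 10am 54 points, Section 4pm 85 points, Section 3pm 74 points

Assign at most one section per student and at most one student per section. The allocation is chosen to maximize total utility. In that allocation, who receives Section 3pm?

This is the linear assignment problem.
Optimal: Costa→Section 10am (78 points), Kapoor→Section 4pm (84 points), Eriksen→Section 1pm (56 points), Okafor→Section 3pm (74 points) — total 78+84+56+74 = 292 points.
Column-greedy (each section in turn goes to its best remaining student) gives 268 points, worse by 24.
Okafor's own top section is Section 4pm (85 points), but forcing Okafor→Section 4pm and reassigning the rest optimally gives only 268 points — worse by 24.

Okafor receives Section 3pm.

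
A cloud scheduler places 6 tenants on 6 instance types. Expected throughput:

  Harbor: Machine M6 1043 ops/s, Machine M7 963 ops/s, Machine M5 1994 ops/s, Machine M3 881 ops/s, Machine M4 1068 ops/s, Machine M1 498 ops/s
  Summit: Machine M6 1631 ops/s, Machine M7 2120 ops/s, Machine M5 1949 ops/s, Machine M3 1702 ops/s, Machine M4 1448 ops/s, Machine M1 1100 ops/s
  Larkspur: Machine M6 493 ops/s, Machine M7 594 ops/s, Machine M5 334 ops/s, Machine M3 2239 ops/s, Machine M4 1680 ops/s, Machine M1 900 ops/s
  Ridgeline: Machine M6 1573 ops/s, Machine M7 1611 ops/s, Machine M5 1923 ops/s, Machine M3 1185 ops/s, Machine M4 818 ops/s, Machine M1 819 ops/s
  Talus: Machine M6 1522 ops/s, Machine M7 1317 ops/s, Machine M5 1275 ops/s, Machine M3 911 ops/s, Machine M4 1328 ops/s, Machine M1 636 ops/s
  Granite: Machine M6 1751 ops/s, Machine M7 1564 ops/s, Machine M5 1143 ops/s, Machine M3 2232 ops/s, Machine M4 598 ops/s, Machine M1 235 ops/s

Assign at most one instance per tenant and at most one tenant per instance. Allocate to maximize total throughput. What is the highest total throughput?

Optimal: Harbor→Machine M5 (1994 ops/s), Summit→Machine M7 (2120 ops/s), Larkspur→Machine M4 (1680 ops/s), Ridgeline→Machine M1 (819 ops/s), Talus→Machine M6 (1522 ops/s), Granite→Machine M3 (2232 ops/s) — total 1994+2120+1680+819+1522+2232 = 10367 ops/s.
Column-greedy (each instance in turn goes to its best remaining tenant) gives 10251 ops/s, worse by 116.
Next-best assignment: Harbor→Machine M5, Summit→Machine M7, Larkspur→Machine M3, Ridgeline→Machine M1, Talus→Machine M4, Granite→Machine M6 = 10251 ops/s.
Swapping Larkspur↔Talus (Larkspur→Machine M6 493 ops/s, Talus→Machine M4 1328 ops/s) loses 1381.
Checked against all permutations: 10367 ops/s is optimal.

Max total: 10367 ops/s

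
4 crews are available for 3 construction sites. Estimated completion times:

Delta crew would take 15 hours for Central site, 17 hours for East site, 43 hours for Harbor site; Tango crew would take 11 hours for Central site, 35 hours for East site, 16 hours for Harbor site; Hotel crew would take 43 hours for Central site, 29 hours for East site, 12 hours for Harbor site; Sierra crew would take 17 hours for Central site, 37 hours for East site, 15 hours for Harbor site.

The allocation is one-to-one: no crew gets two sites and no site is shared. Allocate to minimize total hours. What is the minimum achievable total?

This is the linear assignment problem.
Optimal: Tango crew→Central site (11 hours), Delta crew→East site (17 hours), Hotel crew→Harbor site (12 hours) — total 11+17+12 = 40 hours.
Next-best assignment: Tango crew→Central site, Delta crew→East site, Sierra crew→Harbor site = 43 hours.

Min total: 40 hours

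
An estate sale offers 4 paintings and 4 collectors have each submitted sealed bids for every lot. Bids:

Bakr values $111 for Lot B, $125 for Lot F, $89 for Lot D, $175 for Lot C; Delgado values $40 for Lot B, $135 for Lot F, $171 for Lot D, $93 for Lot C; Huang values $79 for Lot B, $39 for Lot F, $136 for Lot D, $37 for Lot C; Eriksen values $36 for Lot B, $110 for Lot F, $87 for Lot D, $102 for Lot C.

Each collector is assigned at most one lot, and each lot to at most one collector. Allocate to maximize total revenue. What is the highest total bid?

Max total: $535

Treat this as an assignment problem: match each collector to one lot.
Optimal: Bakr→Lot C ($175), Delgado→Lot D ($171), Huang→Lot B ($79), Eriksen→Lot F ($110) — total 175+171+79+110 = $535.
Column-greedy (each lot in turn goes to its best remaining collector) gives $484, worse by 51.
No other one-to-one assignment exceeds $535.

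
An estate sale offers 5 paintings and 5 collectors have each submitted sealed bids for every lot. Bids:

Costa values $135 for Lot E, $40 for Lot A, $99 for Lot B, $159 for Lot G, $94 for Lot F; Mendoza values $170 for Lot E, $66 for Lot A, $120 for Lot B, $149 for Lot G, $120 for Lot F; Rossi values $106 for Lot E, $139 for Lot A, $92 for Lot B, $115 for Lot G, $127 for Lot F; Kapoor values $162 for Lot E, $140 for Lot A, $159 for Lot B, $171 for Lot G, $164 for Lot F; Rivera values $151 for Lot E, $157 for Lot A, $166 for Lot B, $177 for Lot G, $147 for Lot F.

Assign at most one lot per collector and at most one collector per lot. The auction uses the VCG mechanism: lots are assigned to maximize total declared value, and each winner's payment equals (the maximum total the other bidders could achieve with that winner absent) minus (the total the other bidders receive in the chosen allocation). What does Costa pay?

Efficient allocation: Costa→Lot G ($159), Mendoza→Lot E ($170), Rossi→Lot A ($139), Kapoor→Lot F ($164), Rivera→Lot B ($166); total welfare W = $798.
Costa receives Lot G at value $159, so the others get W − 159 = $639.
Without Costa: best allocation of the remaining 4 bidders over all 5 lots is Mendoza→Lot E ($170), Rossi→Lot A ($139), Kapoor→Lot F ($164), Rivera→Lot G ($177), total $650.
VCG payment = (others' best without Costa) − (others' welfare with Costa) = 650 − 639 = $11.

Costa pays $11.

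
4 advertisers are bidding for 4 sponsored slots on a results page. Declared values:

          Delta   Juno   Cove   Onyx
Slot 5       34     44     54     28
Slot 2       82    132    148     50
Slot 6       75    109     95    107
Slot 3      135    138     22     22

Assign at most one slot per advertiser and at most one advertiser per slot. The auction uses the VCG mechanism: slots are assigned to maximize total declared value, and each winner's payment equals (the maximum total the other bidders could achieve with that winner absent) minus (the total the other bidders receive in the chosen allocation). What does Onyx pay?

Efficient allocation: Delta→Slot 3 ($135), Juno→Slot 5 ($44), Cove→Slot 2 ($148), Onyx→Slot 6 ($107); total welfare W = $434.
Onyx receives Slot 6 at value $107, so the others get W − 107 = $327.
Without Onyx: best allocation of the remaining 3 bidders over all 4 slots is Delta→Slot 3 ($135), Juno→Slot 6 ($109), Cove→Slot 2 ($148), total $392.
VCG payment = (others' best without Onyx) − (others' welfare with Onyx) = 392 − 327 = $65.

Onyx pays $65.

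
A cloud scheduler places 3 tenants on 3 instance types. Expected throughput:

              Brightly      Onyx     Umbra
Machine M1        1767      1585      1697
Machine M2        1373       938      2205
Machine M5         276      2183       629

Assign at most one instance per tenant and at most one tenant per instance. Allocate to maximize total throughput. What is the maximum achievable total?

Maximum total: 6155 ops/s

Optimal: Brightly→Machine M1 (1767 ops/s), Onyx→Machine M5 (2183 ops/s), Umbra→Machine M2 (2205 ops/s) — total 1767+2183+2205 = 6155 ops/s.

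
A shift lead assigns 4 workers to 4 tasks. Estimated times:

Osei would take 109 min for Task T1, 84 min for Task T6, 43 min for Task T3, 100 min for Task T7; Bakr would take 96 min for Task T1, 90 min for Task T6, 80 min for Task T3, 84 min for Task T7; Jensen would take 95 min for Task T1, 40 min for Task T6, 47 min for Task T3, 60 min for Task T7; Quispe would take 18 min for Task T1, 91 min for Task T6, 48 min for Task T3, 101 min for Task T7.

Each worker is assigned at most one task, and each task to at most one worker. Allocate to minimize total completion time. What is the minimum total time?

Optimal: Osei→Task T3 (43 min), Bakr→Task T7 (84 min), Jensen→Task T6 (40 min), Quispe→Task T1 (18 min) — total 43+84+40+18 = 185 min.
Next-best assignment: Osei→Task T3, Bakr→Task T6, Jensen→Task T7, Quispe→Task T1 = 211 min.
No other one-to-one assignment undercuts 185 min.

Min total: 185 min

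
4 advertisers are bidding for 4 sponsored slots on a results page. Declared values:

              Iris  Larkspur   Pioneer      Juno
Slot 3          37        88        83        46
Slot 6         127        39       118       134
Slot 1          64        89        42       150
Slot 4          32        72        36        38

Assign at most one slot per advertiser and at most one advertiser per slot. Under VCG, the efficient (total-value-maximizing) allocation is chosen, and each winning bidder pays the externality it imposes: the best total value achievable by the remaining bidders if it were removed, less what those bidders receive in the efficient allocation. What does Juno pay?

Efficient allocation: Iris→Slot 6 ($127), Larkspur→Slot 4 ($72), Pioneer→Slot 3 ($83), Juno→Slot 1 ($150); total welfare W = $432.
Juno receives Slot 1 at value $150, so the others get W − 150 = $282.
Without Juno: best allocation of the remaining 3 bidders over all 4 slots is Iris→Slot 6 ($127), Larkspur→Slot 1 ($89), Pioneer→Slot 3 ($83), total $299.
VCG payment = (others' best without Juno) − (others' welfare with Juno) = 299 − 282 = $17.

Juno pays $17.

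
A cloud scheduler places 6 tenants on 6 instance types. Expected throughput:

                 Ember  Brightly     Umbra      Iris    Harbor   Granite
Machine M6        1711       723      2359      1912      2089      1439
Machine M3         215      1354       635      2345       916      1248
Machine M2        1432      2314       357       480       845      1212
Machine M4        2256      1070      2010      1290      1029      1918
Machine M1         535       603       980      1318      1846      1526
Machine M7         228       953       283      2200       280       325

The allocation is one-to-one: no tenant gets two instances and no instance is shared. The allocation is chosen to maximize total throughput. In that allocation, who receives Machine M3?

Granite receives Machine M3.

Optimal: Ember→Machine M4 (2256 ops/s), Brightly→Machine M2 (2314 ops/s), Umbra→Machine M6 (2359 ops/s), Iris→Machine M7 (2200 ops/s), Harbor→Machine M1 (1846 ops/s), Granite→Machine M3 (1248 ops/s) — total 2256+2314+2359+2200+1846+1248 = 12223 ops/s.
Column-greedy (each instance in turn goes to its best remaining tenant) gives 11445 ops/s, worse by 778.
Next-best assignment: Ember→Machine M4, Brightly→Machine M2, Umbra→Machine M6, Iris→Machine M7, Harbor→Machine M3, Granite→Machine M1 = 11571 ops/s.
Every other assignment is strictly worse.
Granite's own top instance is Machine M4 (1918 ops/s), but forcing Granite→Machine M4 and reassigning the rest optimally gives only 11109 ops/s — worse by 1114.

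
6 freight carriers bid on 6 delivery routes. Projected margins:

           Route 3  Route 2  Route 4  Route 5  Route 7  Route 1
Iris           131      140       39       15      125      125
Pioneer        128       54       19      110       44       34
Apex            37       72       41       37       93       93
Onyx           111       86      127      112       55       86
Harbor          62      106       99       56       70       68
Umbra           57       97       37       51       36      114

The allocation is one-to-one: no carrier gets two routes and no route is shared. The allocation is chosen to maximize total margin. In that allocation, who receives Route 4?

Optimal: Iris→Route 2 ($140k), Pioneer→Route 3 ($128k), Apex→Route 7 ($93k), Onyx→Route 5 ($112k), Harbor→Route 4 ($99k), Umbra→Route 1 ($114k) — total 140+128+93+112+99+114 = $686k.
Column-greedy (each route in turn goes to its best remaining carrier) gives $681k, worse by 5.
Checked against all permutations: $686k is optimal.
Harbor's own top route is Route 2 ($106k), but forcing Harbor→Route 2 and reassigning the rest optimally gives only $681k — worse by 5.

Harbor receives Route 4.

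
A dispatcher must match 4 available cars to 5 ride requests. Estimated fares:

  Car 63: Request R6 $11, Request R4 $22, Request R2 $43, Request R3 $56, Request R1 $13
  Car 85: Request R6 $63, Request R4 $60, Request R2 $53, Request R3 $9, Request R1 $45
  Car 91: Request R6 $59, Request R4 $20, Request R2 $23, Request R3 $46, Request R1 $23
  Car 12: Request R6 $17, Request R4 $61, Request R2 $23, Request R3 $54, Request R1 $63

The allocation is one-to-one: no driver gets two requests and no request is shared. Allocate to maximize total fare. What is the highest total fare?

Optimal: Car 63→Request R3 ($56), Car 85→Request R4 ($60), Car 91→Request R6 ($59), Car 12→Request R1 ($63) — total 56+60+59+63 = $238.
Row-greedy (each driver in turn takes its best remaining request) gives $205, worse by 33.
Next-best assignment: Car 63→Request R3, Car 85→Request R2, Car 91→Request R6, Car 12→Request R1 = $231.
Every other assignment is strictly worse.

Max total: $238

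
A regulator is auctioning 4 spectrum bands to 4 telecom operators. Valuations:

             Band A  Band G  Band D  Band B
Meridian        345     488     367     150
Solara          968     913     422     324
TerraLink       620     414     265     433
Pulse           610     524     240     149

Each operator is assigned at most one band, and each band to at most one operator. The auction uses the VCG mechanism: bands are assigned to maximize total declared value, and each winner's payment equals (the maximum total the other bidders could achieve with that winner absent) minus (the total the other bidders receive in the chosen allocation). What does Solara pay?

Solara pays $121M.

Efficient allocation: Meridian→Band D ($367M), Solara→Band G ($913M), TerraLink→Band B ($433M), Pulse→Band A ($610M); total welfare W = $2323M.
Solara receives Band G at value $913M, so the others get W − 913 = $1410M.
Without Solara: best allocation of the remaining 3 bidders over all 4 bands is Meridian→Band G ($488M), TerraLink→Band B ($433M), Pulse→Band A ($610M), total $1531M.
VCG payment = (others' best without Solara) − (others' welfare with Solara) = 1531 − 1410 = $121M.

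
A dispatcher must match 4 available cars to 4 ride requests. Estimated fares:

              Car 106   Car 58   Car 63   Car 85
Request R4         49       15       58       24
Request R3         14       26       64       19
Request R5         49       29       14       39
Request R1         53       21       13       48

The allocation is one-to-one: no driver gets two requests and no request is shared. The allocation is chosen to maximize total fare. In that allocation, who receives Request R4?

Car 106 receives Request R4.

Optimal: Car 106→Request R4 ($49), Car 58→Request R5 ($29), Car 63→Request R3 ($64), Car 85→Request R1 ($48) — total 49+29+64+48 = $190.
Max-entry greedy (repeatedly take the single best remaining cell) gives $171, worse by 19.
Next-best assignment: Car 106→Request R5, Car 58→Request R3, Car 63→Request R4, Car 85→Request R1 = $181.
Car 106's own top request is Request R1 ($53), but forcing Car 106→Request R1 and reassigning the rest optimally gives only $176 — worse by 14.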